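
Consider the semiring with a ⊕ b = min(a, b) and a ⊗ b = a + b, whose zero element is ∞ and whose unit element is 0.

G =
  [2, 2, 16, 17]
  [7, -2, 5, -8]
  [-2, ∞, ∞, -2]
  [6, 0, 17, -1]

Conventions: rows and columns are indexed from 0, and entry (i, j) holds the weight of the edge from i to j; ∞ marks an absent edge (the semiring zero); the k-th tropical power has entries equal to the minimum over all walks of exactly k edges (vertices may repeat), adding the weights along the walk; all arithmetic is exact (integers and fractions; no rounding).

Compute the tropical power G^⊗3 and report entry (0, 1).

G^⊗2:
  [4, 0, 7, -6]
  [-2, -8, 3, -10]
  [0, -2, 14, -3]
  [5, -2, 5, -8]
G^⊗3:
  [0, -6, 5, -8]
  [-4, -10, -3, -16]
  [2, -4, 3, -10]
  [-2, -8, 3, -10]
Key observation: the optimum is the walk 0->1->3->1, with weight 2 + (-8) + 0 = -6.
Optimal value attained by: walk 0->1->3->1.
Answer: (G^⊗3)[0][1] = -6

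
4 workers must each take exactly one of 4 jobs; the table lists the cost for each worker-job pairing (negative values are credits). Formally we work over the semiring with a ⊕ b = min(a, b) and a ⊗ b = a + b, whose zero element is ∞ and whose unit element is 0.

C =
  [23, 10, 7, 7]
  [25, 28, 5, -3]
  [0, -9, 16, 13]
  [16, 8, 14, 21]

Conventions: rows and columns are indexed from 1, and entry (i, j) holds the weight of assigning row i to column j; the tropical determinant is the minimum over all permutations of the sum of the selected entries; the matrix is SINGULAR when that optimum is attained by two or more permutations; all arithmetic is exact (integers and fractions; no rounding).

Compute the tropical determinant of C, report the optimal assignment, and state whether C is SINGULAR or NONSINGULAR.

σ = (1, 2, 3, 4): 23 + 28 + 16 + 21 = 88
σ = (1, 2, 4, 3): 23 + 28 + 13 + 14 = 78
σ = (1, 3, 2, 4): 23 + 5 + (-9) + 21 = 40
σ = (1, 3, 4, 2): 23 + 5 + 13 + 8 = 49
σ = (1, 4, 2, 3): 23 + (-3) + (-9) + 14 = 25
σ = (1, 4, 3, 2): 23 + (-3) + 16 + 8 = 44
σ = (2, 1, 3, 4): 10 + 25 + 16 + 21 = 72
σ = (2, 1, 4, 3): 10 + 25 + 13 + 14 = 62
σ = (2, 3, 1, 4): 10 + 5 + 0 + 21 = 36
σ = (2, 3, 4, 1): 10 + 5 + 13 + 16 = 44
σ = (2, 4, 1, 3): 10 + (-3) + 0 + 14 = 21
σ = (2, 4, 3, 1): 10 + (-3) + 16 + 16 = 39
σ = (3, 1, 2, 4): 7 + 25 + (-9) + 21 = 44
σ = (3, 1, 4, 2): 7 + 25 + 13 + 8 = 53
σ = (3, 2, 1, 4): 7 + 28 + 0 + 21 = 56
σ = (3, 2, 4, 1): 7 + 28 + 13 + 16 = 64
σ = (3, 4, 1, 2): 7 + (-3) + 0 + 8 = 12
σ = (3, 4, 2, 1): 7 + (-3) + (-9) + 16 = 11
σ = (4, 1, 2, 3): 7 + 25 + (-9) + 14 = 37
σ = (4, 1, 3, 2): 7 + 25 + 16 + 8 = 56
σ = (4, 2, 1, 3): 7 + 28 + 0 + 14 = 49
σ = (4, 2, 3, 1): 7 + 28 + 16 + 16 = 67
σ = (4, 3, 1, 2): 7 + 5 + 0 + 8 = 20
σ = (4, 3, 2, 1): 7 + 5 + (-9) + 16 = 19
Optimal value attained by: σ = (3, 4, 2, 1).
Answer: det⊕(C) = 11; verdict: NONSINGULAR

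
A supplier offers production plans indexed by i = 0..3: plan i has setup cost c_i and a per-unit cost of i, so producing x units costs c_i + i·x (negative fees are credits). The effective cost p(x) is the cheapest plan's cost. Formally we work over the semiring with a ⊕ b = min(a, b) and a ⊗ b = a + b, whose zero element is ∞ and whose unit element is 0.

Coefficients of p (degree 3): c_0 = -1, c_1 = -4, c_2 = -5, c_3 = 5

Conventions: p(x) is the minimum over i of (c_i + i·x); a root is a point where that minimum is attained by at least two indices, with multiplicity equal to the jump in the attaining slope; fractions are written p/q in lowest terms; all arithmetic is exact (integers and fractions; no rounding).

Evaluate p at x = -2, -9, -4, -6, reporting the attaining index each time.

p(-2) = min(-1+0·(-2)=-1, -4+1·(-2)=-6, -5+2·(-2)=-9, 5+3·(-2)=-1) = -9 (attained by i=2)
p(-9) = min(-1+0·(-9)=-1, -4+1·(-9)=-13, -5+2·(-9)=-23, 5+3·(-9)=-22) = -23 (attained by i=2)
p(-4) = min(-1+0·(-4)=-1, -4+1·(-4)=-8, -5+2·(-4)=-13, 5+3·(-4)=-7) = -13 (attained by i=2)
p(-6) = min(-1+0·(-6)=-1, -4+1·(-6)=-10, -5+2·(-6)=-17, 5+3·(-6)=-13) = -17 (attained by i=2)
Answer: p(-2) = -9; p(-9) = -23; p(-4) = -13; p(-6) = -17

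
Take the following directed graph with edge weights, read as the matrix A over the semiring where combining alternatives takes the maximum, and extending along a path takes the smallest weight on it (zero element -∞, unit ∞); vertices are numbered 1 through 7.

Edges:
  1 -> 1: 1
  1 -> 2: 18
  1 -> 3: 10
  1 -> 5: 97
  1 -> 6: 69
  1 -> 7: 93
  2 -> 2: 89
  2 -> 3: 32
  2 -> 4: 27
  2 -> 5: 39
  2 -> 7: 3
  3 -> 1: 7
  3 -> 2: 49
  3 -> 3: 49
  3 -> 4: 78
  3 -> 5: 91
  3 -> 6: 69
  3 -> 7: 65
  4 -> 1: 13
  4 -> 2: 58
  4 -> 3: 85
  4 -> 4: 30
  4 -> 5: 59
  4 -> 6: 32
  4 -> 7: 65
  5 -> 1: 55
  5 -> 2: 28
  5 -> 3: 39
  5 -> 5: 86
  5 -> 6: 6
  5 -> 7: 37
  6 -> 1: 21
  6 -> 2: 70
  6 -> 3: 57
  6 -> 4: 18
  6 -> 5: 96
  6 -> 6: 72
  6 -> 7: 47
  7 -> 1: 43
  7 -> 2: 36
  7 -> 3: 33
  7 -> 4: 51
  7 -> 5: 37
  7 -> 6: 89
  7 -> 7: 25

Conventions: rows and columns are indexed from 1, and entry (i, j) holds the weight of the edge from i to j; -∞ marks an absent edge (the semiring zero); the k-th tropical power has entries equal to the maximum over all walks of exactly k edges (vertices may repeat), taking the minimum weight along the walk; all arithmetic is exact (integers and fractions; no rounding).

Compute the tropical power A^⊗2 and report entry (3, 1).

A^⊗2:
  [55, 69, 57, 51, 86, 89, 47]
  [39, 89, 39, 32, 39, 32, 37]
  [55, 69, 78, 51, 86, 69, 65]
  [55, 58, 49, 78, 85, 69, 65]
  [55, 39, 39, 39, 86, 55, 55]
  [55, 70, 57, 57, 86, 72, 57]
  [37, 70, 57, 33, 89, 72, 51]
Key observation: the optimum is the walk 3->5->1, with weight 91 min 55 = 55.
Optimal value attained by: walk 3->5->1.
Answer: (A^⊗2)[3][1] = 55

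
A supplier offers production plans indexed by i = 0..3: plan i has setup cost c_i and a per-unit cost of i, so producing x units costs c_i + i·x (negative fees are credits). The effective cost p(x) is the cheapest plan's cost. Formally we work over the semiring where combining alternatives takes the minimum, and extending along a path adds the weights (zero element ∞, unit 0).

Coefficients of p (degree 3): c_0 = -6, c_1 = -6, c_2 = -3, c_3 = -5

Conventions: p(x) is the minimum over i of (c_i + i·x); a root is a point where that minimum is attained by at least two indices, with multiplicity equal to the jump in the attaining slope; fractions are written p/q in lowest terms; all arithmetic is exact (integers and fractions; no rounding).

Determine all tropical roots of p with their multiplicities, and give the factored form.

hull edge (i=0, c=-6) to (i=1, c=-6): slope 0, span 1
hull edge (i=1, c=-6) to (i=3, c=-5): slope 1/2, span 2
Factored form: p(x) = -5 ⊗ (x ⊕ (-1/2)) ⊗ (x ⊕ (-1/2)) ⊗ (x ⊕ 0)
Answer: roots = -1/2 (mult 2), 0 (mult 1)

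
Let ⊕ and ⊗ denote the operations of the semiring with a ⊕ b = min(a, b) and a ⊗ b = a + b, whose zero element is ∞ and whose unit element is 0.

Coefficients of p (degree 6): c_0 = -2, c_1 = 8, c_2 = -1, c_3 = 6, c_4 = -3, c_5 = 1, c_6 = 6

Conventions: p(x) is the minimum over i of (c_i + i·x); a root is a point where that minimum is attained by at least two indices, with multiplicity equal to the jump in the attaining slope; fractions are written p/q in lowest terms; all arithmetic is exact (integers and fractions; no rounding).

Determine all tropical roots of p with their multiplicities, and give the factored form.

hull edge (i=0, c=-2) to (i=4, c=-3): slope -1/4, span 4
hull edge (i=4, c=-3) to (i=5, c=1): slope 4, span 1
hull edge (i=5, c=1) to (i=6, c=6): slope 5, span 1
Factored form: p(x) = 6 ⊗ (x ⊕ (-5)) ⊗ (x ⊕ (-4)) ⊗ (x ⊕ 1/4) ⊗ (x ⊕ 1/4) ⊗ (x ⊕ 1/4) ⊗ (x ⊕ 1/4)
Answer: roots = -5 (mult 1), -4 (mult 1), 1/4 (mult 4)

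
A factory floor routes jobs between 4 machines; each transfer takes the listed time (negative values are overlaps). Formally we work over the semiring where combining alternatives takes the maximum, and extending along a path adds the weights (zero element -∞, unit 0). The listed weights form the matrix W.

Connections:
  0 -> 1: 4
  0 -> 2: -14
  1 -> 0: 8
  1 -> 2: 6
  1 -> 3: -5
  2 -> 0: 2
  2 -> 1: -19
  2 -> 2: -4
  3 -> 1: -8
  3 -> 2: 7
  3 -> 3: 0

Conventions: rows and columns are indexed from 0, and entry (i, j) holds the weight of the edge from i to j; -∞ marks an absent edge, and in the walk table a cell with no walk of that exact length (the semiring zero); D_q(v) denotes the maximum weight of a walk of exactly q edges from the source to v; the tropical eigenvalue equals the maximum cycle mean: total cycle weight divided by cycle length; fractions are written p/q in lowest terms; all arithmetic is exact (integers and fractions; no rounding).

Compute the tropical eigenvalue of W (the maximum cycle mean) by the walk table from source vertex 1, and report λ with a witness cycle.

q=0: [-∞, 0, -∞, -∞]
q=1: [8, -∞, 6, -5]
q=2: [8, 12, 2, -5]
q=3: [20, 12, 18, 7]
q=4: [20, 24, 18, 7]
Optimal cycle mean attained by: cycle 0->1->0, total 4 + 8, length 2.
Answer: λ = 6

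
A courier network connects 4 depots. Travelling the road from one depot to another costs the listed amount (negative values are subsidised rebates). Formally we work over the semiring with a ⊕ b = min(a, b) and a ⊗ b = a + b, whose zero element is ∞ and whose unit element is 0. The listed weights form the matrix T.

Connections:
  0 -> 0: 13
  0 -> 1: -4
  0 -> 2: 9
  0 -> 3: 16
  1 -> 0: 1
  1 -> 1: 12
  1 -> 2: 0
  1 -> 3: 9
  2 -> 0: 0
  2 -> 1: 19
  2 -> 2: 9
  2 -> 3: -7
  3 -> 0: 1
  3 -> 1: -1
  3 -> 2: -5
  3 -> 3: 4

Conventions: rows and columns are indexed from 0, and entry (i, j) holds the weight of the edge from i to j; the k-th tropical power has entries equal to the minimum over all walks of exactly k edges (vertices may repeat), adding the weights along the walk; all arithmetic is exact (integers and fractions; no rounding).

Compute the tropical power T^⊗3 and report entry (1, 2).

T^⊗2:
  [-3, 8, -4, 2]
  [0, -3, 4, -7]
  [-6, -8, -12, -3]
  [-5, -3, -1, -12]
T^⊗3:
  [-4, -7, -3, -11]
  [-6, -8, -12, -3]
  [-12, -10, -8, -19]
  [-11, -13, -17, -8]
Key observation: the optimum is the walk 1->2->3->2, with weight 0 + (-7) + (-5) = -12.
Optimal value attained by: walk 1->2->3->2.
Answer: (T^⊗3)[1][2] = -12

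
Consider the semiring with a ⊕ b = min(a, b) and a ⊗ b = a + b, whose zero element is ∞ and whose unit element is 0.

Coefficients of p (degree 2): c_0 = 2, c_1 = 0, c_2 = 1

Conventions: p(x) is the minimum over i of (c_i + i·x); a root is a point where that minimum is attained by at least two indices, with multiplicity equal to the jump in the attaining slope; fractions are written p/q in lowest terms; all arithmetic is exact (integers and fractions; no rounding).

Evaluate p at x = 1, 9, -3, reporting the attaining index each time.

p(1) = min(2+0·1=2, 0+1·1=1, 1+2·1=3) = 1 (attained by i=1)
p(9) = min(2+0·9=2, 0+1·9=9, 1+2·9=19) = 2 (attained by i=0)
p(-3) = min(2+0·(-3)=2, 0+1·(-3)=-3, 1+2·(-3)=-5) = -5 (attained by i=2)
Answer: p(1) = 1; p(9) = 2; p(-3) = -5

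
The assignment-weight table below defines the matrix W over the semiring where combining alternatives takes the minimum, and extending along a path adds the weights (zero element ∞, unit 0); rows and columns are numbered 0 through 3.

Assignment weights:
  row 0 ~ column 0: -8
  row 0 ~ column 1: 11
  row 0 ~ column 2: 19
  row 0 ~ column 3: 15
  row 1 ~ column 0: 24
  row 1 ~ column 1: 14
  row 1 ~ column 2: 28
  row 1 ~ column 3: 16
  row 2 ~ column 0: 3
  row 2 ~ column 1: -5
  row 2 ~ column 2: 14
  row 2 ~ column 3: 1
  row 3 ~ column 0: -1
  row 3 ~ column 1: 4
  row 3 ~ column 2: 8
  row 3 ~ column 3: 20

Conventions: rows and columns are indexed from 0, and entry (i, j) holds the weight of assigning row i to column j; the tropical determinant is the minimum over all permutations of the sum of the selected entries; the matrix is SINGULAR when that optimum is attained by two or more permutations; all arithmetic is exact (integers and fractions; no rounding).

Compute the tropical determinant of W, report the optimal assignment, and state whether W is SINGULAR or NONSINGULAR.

σ = (0, 1, 2, 3): (-8) + 14 + 14 + 20 = 40
σ = (0, 1, 3, 2): (-8) + 14 + 1 + 8 = 15
σ = (0, 2, 1, 3): (-8) + 28 + (-5) + 20 = 35
σ = (0, 2, 3, 1): (-8) + 28 + 1 + 4 = 25
σ = (0, 3, 1, 2): (-8) + 16 + (-5) + 8 = 11
σ = (0, 3, 2, 1): (-8) + 16 + 14 + 4 = 26
σ = (1, 0, 2, 3): 11 + 24 + 14 + 20 = 69
σ = (1, 0, 3, 2): 11 + 24 + 1 + 8 = 44
σ = (1, 2, 0, 3): 11 + 28 + 3 + 20 = 62
σ = (1, 2, 3, 0): 11 + 28 + 1 + (-1) = 39
σ = (1, 3, 0, 2): 11 + 16 + 3 + 8 = 38
σ = (1, 3, 2, 0): 11 + 16 + 14 + (-1) = 40
σ = (2, 0, 1, 3): 19 + 24 + (-5) + 20 = 58
σ = (2, 0, 3, 1): 19 + 24 + 1 + 4 = 48
σ = (2, 1, 0, 3): 19 + 14 + 3 + 20 = 56
σ = (2, 1, 3, 0): 19 + 14 + 1 + (-1) = 33
σ = (2, 3, 0, 1): 19 + 16 + 3 + 4 = 42
σ = (2, 3, 1, 0): 19 + 16 + (-5) + (-1) = 29
σ = (3, 0, 1, 2): 15 + 24 + (-5) + 8 = 42
σ = (3, 0, 2, 1): 15 + 24 + 14 + 4 = 57
σ = (3, 1, 0, 2): 15 + 14 + 3 + 8 = 40
σ = (3, 1, 2, 0): 15 + 14 + 14 + (-1) = 42
σ = (3, 2, 0, 1): 15 + 28 + 3 + 4 = 50
σ = (3, 2, 1, 0): 15 + 28 + (-5) + (-1) = 37
Optimal value attained by: σ = (0, 3, 1, 2).
Answer: det⊕(W) = 11; verdict: NONSINGULAR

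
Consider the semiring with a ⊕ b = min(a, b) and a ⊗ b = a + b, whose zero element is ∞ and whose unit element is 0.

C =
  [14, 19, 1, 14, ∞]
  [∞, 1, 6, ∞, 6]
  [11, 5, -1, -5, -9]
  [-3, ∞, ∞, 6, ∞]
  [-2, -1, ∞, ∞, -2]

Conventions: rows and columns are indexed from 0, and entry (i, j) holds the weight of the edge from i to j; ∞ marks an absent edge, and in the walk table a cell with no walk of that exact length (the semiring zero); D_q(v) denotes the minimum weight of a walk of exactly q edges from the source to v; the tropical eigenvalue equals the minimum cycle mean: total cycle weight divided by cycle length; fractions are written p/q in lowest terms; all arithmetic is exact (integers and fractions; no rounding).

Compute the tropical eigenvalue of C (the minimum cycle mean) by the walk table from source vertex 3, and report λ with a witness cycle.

q=0: [∞, ∞, ∞, 0, ∞]
q=1: [-3, ∞, ∞, 6, ∞]
q=2: [3, 16, -2, 11, ∞]
q=3: [8, 3, -3, -7, -11]
q=4: [-13, -12, -4, -8, -13]
q=5: [-15, -14, -12, -9, -15]
Optimal cycle mean attained by: cycle 0->2->4->0, total 1 + (-9) + (-2), length 3.
Answer: λ = -10/3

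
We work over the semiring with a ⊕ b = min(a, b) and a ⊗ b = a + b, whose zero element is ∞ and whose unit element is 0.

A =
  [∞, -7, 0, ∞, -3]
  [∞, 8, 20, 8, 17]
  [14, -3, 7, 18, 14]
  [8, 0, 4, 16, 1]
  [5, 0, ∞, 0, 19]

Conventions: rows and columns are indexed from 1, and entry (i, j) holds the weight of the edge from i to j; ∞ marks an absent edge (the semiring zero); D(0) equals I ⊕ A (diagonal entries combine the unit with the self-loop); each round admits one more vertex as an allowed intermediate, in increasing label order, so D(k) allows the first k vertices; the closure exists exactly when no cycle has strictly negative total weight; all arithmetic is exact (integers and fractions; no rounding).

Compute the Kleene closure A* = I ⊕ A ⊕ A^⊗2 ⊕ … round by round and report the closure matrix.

D(0):
  [0, -7, 0, ∞, -3]
  [∞, 0, 20, 8, 17]
  [14, -3, 0, 18, 14]
  [8, 0, 4, 0, 1]
  [5, 0, ∞, 0, 0]
D(1):
  [0, -7, 0, ∞, -3]
  [∞, 0, 20, 8, 17]
  [14, -3, 0, 18, 11]
  [8, 0, 4, 0, 1]
  [5, -2, 5, 0, 0]
D(2):
  [0, -7, 0, 1, -3]
  [∞, 0, 20, 8, 17]
  [14, -3, 0, 5, 11]
  [8, 0, 4, 0, 1]
  [5, -2, 5, 0, 0]
D(3):
  [0, -7, 0, 1, -3]
  [34, 0, 20, 8, 17]
  [14, -3, 0, 5, 11]
  [8, 0, 4, 0, 1]
  [5, -2, 5, 0, 0]
D(4):
  [0, -7, 0, 1, -3]
  [16, 0, 12, 8, 9]
  [13, -3, 0, 5, 6]
  [8, 0, 4, 0, 1]
  [5, -2, 4, 0, 0]
D(5):
  [0, -7, 0, -3, -3]
  [14, 0, 12, 8, 9]
  [11, -3, 0, 5, 6]
  [6, -1, 4, 0, 1]
  [5, -2, 4, 0, 0]
Answer: A* = [[0, -7, 0, -3, -3], [14, 0, 12, 8, 9], [11, -3, 0, 5, 6], [6, -1, 4, 0, 1], [5, -2, 4, 0, 0]]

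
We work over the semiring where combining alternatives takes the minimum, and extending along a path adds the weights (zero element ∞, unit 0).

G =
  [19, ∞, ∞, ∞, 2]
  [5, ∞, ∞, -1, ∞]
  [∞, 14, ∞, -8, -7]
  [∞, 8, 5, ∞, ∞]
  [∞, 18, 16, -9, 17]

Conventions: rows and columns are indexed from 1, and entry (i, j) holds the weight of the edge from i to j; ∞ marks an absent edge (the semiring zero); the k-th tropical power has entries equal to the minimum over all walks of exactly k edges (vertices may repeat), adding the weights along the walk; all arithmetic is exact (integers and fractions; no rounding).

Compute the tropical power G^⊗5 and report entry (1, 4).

G^⊗2:
  [38, 20, 18, -7, 19]
  [24, 7, 4, ∞, 7]
  [19, 0, -3, -16, 10]
  [13, 19, ∞, -3, -2]
  [23, -1, -4, 8, 9]
G^⊗3:
  [25, 1, -2, 10, 11]
  [12, 18, 23, -4, -3]
  [5, -8, -11, -11, -10]
  [24, 5, 2, -11, 15]
  [4, 10, 13, -12, -11]
G^⊗4:
  [6, 12, 15, -10, -9]
  [23, 4, 1, -12, 14]
  [-3, -3, -6, -19, -18]
  [10, -3, -6, -6, -5]
  [15, -4, -7, -20, 6]
G^⊗5:
  [17, -2, -5, -18, 8]
  [9, -4, -7, -7, -6]
  [2, -11, -14, -27, -13]
  [2, 2, -1, -14, -13]
  [1, -12, -15, -15, -14]
Key observation: the optimum is the walk 1->5->4->3->5->4, with weight 2 + (-9) + 5 + (-7) + (-9) = -18.
Optimal value attained by: walk 1->5->4->3->5->4.
Answer: (G^⊗5)[1][4] = -18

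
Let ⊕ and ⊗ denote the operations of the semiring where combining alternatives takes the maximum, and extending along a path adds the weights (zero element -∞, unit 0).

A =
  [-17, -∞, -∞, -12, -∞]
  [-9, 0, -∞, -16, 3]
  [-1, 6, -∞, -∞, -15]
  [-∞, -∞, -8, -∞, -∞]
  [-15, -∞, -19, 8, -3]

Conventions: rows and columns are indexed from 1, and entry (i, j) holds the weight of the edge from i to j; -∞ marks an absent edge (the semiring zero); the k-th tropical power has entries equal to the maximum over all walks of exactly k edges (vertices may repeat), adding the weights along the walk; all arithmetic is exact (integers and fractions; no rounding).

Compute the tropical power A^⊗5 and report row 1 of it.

A^⊗2:
  [-34, -∞, -20, -29, -∞]
  [-9, 0, -16, 11, 3]
  [-3, 6, -34, -7, 9]
  [-9, -2, -∞, -∞, -23]
  [-18, -13, 0, 5, -6]
A^⊗3:
  [-21, -14, -37, -46, -35]
  [-9, 0, 3, 11, 3]
  [-3, 6, -10, 17, 9]
  [-11, -2, -42, -15, 1]
  [-1, 6, -3, 2, -9]
A^⊗4:
  [-23, -14, -54, -27, -11]
  [2, 9, 3, 11, 3]
  [-3, 6, 9, 17, 9]
  [-11, -2, -18, 9, 1]
  [-3, 6, -6, -1, 9]
A^⊗5:
  [-23, -14, -30, -3, -11]
  [2, 9, 3, 11, 12]
  [8, 15, 9, 17, 9]
  [-11, -2, 1, 9, 1]
  [-3, 6, -9, 17, 9]
Answer: row 1 of A^⊗5 = [-23, -14, -30, -3, -11]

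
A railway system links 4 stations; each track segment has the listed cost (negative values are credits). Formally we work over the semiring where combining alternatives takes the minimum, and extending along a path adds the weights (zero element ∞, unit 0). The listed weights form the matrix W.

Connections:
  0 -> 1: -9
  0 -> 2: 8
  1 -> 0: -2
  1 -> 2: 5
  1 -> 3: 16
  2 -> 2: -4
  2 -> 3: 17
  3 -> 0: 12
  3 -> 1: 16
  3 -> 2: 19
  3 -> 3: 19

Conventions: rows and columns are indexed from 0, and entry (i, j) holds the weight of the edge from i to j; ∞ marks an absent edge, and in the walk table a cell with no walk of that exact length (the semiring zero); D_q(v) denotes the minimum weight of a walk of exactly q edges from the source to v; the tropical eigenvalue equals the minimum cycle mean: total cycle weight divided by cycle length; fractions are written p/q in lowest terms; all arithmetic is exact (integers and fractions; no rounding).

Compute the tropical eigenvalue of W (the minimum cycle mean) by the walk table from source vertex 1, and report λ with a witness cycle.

q=0: [∞, 0, ∞, ∞]
q=1: [-2, ∞, 5, 16]
q=2: [28, -11, 1, 22]
q=3: [-13, 19, -6, 5]
q=4: [17, -22, -10, 11]
Optimal cycle mean attained by: cycle 0->1->0, total (-9) + (-2), length 2.
Answer: λ = -11/2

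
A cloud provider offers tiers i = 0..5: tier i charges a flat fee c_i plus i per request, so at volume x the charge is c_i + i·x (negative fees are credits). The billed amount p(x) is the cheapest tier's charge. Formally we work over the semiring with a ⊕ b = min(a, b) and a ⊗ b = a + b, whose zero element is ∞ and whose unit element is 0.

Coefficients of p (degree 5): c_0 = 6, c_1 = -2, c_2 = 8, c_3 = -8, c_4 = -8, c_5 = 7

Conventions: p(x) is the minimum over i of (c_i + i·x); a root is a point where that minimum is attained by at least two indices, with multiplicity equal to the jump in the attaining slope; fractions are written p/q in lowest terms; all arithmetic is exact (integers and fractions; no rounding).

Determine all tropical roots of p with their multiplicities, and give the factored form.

hull edge (i=0, c=6) to (i=1, c=-2): slope -8, span 1
hull edge (i=1, c=-2) to (i=3, c=-8): slope -3, span 2
hull edge (i=3, c=-8) to (i=4, c=-8): slope 0, span 1
hull edge (i=4, c=-8) to (i=5, c=7): slope 15, span 1
Factored form: p(x) = 7 ⊗ (x ⊕ (-15)) ⊗ (x ⊕ 0) ⊗ (x ⊕ 3) ⊗ (x ⊕ 3) ⊗ (x ⊕ 8)
Answer: roots = -15 (mult 1), 0 (mult 1), 3 (mult 2), 8 (mult 1)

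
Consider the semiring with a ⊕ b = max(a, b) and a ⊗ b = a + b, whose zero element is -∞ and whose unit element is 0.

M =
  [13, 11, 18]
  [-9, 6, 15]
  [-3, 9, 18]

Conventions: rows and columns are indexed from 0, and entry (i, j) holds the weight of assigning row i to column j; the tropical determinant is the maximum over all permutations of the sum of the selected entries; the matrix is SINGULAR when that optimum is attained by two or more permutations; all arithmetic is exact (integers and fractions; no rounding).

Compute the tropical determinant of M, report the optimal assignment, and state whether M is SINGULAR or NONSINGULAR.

σ = (0, 1, 2): 13 + 6 + 18 = 37
σ = (0, 2, 1): 13 + 15 + 9 = 37
σ = (1, 0, 2): 11 + (-9) + 18 = 20
σ = (1, 2, 0): 11 + 15 + (-3) = 23
σ = (2, 0, 1): 18 + (-9) + 9 = 18
σ = (2, 1, 0): 18 + 6 + (-3) = 21
Optimal value attained by: σ = (0, 1, 2).
Answer: det⊕(M) = 37; verdict: SINGULAR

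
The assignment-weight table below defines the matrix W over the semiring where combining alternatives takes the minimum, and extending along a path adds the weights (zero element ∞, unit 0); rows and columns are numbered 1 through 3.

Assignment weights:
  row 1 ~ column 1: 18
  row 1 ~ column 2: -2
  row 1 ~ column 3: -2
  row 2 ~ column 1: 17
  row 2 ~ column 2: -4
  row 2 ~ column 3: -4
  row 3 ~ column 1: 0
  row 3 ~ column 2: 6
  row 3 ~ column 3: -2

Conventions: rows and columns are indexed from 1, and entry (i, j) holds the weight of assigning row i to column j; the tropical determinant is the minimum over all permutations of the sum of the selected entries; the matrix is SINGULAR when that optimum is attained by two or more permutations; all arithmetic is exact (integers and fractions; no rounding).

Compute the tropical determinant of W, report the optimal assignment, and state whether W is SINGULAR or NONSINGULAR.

σ = (1, 2, 3): 18 + (-4) + (-2) = 12
σ = (1, 3, 2): 18 + (-4) + 6 = 20
σ = (2, 1, 3): (-2) + 17 + (-2) = 13
σ = (2, 3, 1): (-2) + (-4) + 0 = -6
σ = (3, 1, 2): (-2) + 17 + 6 = 21
σ = (3, 2, 1): (-2) + (-4) + 0 = -6
Optimal value attained by: σ = (2, 3, 1).
Answer: det⊕(W) = -6; verdict: SINGULAR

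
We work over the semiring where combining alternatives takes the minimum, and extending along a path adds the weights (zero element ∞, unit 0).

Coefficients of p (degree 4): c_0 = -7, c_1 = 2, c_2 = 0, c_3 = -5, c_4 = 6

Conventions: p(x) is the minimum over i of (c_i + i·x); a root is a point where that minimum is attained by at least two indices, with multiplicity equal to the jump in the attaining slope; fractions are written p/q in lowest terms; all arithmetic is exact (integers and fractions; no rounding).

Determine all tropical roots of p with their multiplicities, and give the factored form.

hull edge (i=0, c=-7) to (i=3, c=-5): slope 2/3, span 3
hull edge (i=3, c=-5) to (i=4, c=6): slope 11, span 1
Factored form: p(x) = 6 ⊗ (x ⊕ (-11)) ⊗ (x ⊕ (-2/3)) ⊗ (x ⊕ (-2/3)) ⊗ (x ⊕ (-2/3))
Answer: roots = -11 (mult 1), -2/3 (mult 3)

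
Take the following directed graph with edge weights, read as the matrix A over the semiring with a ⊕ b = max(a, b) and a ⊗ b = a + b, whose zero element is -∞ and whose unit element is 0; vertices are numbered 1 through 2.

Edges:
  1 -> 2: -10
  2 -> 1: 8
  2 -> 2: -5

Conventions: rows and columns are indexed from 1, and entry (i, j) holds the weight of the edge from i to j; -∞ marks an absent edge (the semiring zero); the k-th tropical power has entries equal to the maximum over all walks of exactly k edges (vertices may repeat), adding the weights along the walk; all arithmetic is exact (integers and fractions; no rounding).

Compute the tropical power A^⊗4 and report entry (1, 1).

A^⊗2:
  [-2, -15]
  [3, -2]
A^⊗3:
  [-7, -12]
  [6, -7]
A^⊗4:
  [-4, -17]
  [1, -4]
Key observation: the optimum is the walk 1->2->1->2->1, with weight (-10) + 8 + (-10) + 8 = -4.
Optimal value attained by: walk 1->2->1->2->1.
Answer: (A^⊗4)[1][1] = -4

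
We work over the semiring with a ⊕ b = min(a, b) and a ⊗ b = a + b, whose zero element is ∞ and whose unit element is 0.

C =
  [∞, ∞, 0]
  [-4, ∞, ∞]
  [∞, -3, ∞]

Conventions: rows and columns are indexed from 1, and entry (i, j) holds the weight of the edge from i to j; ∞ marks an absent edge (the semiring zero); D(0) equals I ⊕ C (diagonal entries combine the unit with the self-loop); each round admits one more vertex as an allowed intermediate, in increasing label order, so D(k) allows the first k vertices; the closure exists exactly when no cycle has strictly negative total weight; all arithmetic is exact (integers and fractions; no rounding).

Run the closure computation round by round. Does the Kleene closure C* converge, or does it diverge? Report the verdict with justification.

D(0):
  [0, ∞, 0]
  [-4, 0, ∞]
  [∞, -3, 0]
D(1):
  [0, ∞, 0]
  [-4, 0, -4]
  [∞, -3, 0]
Detection: at round 2, diagonal entry (3, 3) turns strictly negative.
Key observation: the cycle 3->2->1->3 has total weight (-3) + (-4) + 0, which is strictly negative.
Answer: DIVERGES — negative cycle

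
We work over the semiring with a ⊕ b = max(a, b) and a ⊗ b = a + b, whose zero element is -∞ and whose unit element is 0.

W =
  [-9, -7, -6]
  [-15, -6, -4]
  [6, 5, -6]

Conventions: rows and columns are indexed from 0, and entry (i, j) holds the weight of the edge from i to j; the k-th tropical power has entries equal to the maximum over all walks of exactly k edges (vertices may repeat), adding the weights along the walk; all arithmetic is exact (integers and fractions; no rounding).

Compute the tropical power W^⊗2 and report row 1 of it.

W^⊗2:
  [0, -1, -11]
  [2, 1, -10]
  [0, -1, 1]
Answer: row 1 of W^⊗2 = [2, 1, -10]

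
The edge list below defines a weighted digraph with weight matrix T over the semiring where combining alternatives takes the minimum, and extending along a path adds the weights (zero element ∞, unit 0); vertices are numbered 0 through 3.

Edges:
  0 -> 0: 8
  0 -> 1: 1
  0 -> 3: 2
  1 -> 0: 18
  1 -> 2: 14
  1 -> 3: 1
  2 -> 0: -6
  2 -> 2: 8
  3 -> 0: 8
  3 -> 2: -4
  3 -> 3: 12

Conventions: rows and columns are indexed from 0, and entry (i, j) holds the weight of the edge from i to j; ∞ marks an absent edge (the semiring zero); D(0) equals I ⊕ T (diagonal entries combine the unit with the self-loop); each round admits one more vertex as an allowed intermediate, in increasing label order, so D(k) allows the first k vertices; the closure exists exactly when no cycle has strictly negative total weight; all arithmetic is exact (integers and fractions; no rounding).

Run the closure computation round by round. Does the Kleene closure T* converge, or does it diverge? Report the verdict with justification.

D(0):
  [0, 1, ∞, 2]
  [18, 0, 14, 1]
  [-6, ∞, 0, ∞]
  [8, ∞, -4, 0]
D(1):
  [0, 1, ∞, 2]
  [18, 0, 14, 1]
  [-6, -5, 0, -4]
  [8, 9, -4, 0]
D(2):
  [0, 1, 15, 2]
  [18, 0, 14, 1]
  [-6, -5, 0, -4]
  [8, 9, -4, 0]
Detection: at round 3, diagonal entry (3, 3) turns strictly negative.
Key observation: the cycle 3->2->0->1->3 has total weight (-4) + (-6) + 1 + 1, which is strictly negative.
Answer: DIVERGES — negative cycle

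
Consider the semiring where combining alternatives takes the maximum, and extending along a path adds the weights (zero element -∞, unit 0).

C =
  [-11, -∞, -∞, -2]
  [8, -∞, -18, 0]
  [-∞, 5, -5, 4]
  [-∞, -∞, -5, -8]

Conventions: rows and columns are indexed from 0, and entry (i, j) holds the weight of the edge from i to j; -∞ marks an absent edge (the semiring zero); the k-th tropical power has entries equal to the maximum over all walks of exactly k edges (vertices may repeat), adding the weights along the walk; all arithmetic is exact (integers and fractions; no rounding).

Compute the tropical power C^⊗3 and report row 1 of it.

C^⊗2:
  [-22, -∞, -7, -10]
  [-3, -13, -5, 6]
  [13, 0, -1, 5]
  [-∞, 0, -10, -1]
C^⊗3:
  [-33, -2, -12, -3]
  [-5, 0, 1, -1]
  [8, 4, 0, 11]
  [8, -5, -6, 0]
Answer: row 1 of C^⊗3 = [-5, 0, 1, -1]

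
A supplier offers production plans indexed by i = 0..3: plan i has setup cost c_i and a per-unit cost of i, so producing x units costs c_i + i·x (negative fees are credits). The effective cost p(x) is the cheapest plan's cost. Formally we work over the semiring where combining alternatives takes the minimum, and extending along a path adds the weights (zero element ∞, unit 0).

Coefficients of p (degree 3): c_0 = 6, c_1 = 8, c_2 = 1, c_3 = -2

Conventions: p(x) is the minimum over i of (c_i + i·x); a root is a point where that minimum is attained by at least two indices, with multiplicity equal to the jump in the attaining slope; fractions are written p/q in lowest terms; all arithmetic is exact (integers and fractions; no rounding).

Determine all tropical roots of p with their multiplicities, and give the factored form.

hull edge (i=0, c=6) to (i=3, c=-2): slope -8/3, span 3
Factored form: p(x) = -2 ⊗ (x ⊕ 8/3) ⊗ (x ⊕ 8/3) ⊗ (x ⊕ 8/3)
Answer: roots = 8/3 (mult 3)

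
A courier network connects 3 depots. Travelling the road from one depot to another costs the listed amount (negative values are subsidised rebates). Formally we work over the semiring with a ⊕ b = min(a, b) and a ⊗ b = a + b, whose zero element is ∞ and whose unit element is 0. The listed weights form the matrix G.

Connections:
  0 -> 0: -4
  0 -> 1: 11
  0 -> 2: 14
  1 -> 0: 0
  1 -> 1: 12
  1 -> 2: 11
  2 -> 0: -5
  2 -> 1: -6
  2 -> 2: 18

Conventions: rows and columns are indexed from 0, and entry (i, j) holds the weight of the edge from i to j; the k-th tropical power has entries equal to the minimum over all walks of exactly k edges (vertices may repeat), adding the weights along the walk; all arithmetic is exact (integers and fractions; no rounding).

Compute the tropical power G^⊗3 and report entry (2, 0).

G^⊗2:
  [-8, 7, 10]
  [-4, 5, 14]
  [-9, 6, 5]
G^⊗3:
  [-12, 3, 6]
  [-8, 7, 10]
  [-13, -1, 5]
Key observation: the optimum is the walk 2->0->0->0, with weight (-5) + (-4) + (-4) = -13.
Optimal value attained by: walk 2->0->0->0.
Answer: (G^⊗3)[2][0] = -13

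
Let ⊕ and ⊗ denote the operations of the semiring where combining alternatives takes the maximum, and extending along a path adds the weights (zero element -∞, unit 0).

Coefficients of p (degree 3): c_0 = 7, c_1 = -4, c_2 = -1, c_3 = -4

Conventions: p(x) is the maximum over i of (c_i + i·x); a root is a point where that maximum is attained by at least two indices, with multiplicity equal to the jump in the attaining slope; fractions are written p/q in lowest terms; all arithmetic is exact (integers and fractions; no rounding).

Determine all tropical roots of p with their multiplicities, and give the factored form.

hull edge (i=0, c=7) to (i=3, c=-4): slope -11/3, span 3
Factored form: p(x) = -4 ⊗ (x ⊕ 11/3) ⊗ (x ⊕ 11/3) ⊗ (x ⊕ 11/3)
Answer: roots = 11/3 (mult 3)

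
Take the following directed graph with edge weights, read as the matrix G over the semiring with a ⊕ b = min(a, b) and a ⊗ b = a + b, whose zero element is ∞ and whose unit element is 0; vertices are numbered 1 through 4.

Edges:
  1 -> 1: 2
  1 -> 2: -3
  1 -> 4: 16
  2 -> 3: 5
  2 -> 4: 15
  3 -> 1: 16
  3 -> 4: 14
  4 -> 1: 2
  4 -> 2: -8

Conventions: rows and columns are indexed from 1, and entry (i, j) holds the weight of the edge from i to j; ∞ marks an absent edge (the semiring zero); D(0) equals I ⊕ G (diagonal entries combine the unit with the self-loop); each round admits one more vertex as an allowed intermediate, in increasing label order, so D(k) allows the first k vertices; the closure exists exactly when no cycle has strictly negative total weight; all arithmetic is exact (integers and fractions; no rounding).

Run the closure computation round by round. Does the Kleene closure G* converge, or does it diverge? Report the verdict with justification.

D(0):
  [0, -3, ∞, 16]
  [∞, 0, 5, 15]
  [16, ∞, 0, 14]
  [2, -8, ∞, 0]
D(1):
  [0, -3, ∞, 16]
  [∞, 0, 5, 15]
  [16, 13, 0, 14]
  [2, -8, ∞, 0]
D(2):
  [0, -3, 2, 12]
  [∞, 0, 5, 15]
  [16, 13, 0, 14]
  [2, -8, -3, 0]
D(3):
  [0, -3, 2, 12]
  [21, 0, 5, 15]
  [16, 13, 0, 14]
  [2, -8, -3, 0]
D(4):
  [0, -3, 2, 12]
  [17, 0, 5, 15]
  [16, 6, 0, 14]
  [2, -8, -3, 0]
Key observation: every diagonal entry stays at the unit through all rounds, so no improving cycle exists.
Answer: CONVERGES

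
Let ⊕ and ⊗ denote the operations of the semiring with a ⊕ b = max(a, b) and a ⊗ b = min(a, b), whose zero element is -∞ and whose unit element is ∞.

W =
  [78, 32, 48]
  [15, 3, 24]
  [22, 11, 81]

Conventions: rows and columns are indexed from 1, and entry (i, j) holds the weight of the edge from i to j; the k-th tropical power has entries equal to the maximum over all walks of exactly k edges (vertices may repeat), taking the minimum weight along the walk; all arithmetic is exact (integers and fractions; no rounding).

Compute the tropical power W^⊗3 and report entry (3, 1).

W^⊗2:
  [78, 32, 48]
  [22, 15, 24]
  [22, 22, 81]
W^⊗3:
  [78, 32, 48]
  [22, 22, 24]
  [22, 22, 81]
Key observation: the optimum is the walk 3->1->1->1, with weight 22 min 78 min 78 = 22.
Optimal value attained by: walk 3->1->1->1.
Answer: (W^⊗3)[3][1] = 22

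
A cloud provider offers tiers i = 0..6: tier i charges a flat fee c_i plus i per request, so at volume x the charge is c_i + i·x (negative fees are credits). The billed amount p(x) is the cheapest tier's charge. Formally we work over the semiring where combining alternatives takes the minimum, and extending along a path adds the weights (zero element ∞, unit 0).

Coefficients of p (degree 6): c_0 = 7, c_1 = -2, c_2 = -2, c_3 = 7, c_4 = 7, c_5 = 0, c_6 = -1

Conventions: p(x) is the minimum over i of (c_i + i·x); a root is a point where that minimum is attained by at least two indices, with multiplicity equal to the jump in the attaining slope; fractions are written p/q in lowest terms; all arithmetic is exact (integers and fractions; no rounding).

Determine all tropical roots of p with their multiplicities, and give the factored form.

hull edge (i=0, c=7) to (i=1, c=-2): slope -9, span 1
hull edge (i=1, c=-2) to (i=2, c=-2): slope 0, span 1
hull edge (i=2, c=-2) to (i=6, c=-1): slope 1/4, span 4
Factored form: p(x) = -1 ⊗ (x ⊕ (-1/4)) ⊗ (x ⊕ (-1/4)) ⊗ (x ⊕ (-1/4)) ⊗ (x ⊕ (-1/4)) ⊗ (x ⊕ 0) ⊗ (x ⊕ 9)
Answer: roots = -1/4 (mult 4), 0 (mult 1), 9 (mult 1)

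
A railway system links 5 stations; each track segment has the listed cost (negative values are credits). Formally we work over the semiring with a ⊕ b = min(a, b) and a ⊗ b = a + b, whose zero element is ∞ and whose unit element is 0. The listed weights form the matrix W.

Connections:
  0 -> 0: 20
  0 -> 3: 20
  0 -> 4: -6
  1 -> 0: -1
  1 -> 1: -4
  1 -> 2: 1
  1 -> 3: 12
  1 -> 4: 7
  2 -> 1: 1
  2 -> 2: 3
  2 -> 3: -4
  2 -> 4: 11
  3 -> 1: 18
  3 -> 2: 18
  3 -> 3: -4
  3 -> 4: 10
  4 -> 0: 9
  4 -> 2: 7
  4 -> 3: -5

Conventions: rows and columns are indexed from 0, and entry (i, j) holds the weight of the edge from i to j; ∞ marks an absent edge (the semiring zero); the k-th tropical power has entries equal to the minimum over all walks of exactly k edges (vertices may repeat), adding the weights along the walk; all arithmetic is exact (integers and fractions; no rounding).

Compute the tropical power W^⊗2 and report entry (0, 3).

W^⊗2:
  [3, 38, 1, -11, 14]
  [-5, -8, -3, -3, -7]
  [0, -3, 2, -8, 6]
  [17, 14, 14, -8, 6]
  [29, 8, 10, -9, 3]
Key observation: the optimum is the walk 0->4->3, with weight (-6) + (-5) = -11.
Optimal value attained by: walk 0->4->3.
Answer: (W^⊗2)[0][3] = -11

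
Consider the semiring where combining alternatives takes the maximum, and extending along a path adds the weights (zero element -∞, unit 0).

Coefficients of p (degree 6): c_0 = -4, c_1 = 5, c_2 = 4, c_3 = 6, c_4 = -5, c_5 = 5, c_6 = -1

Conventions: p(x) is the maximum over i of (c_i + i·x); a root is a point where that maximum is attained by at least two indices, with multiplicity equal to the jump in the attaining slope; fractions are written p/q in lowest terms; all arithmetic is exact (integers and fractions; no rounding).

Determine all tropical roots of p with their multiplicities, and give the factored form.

hull edge (i=0, c=-4) to (i=1, c=5): slope 9, span 1
hull edge (i=1, c=5) to (i=3, c=6): slope 1/2, span 2
hull edge (i=3, c=6) to (i=5, c=5): slope -1/2, span 2
hull edge (i=5, c=5) to (i=6, c=-1): slope -6, span 1
Factored form: p(x) = -1 ⊗ (x ⊕ (-9)) ⊗ (x ⊕ (-1/2)) ⊗ (x ⊕ (-1/2)) ⊗ (x ⊕ 1/2) ⊗ (x ⊕ 1/2) ⊗ (x ⊕ 6)
Answer: roots = -9 (mult 1), -1/2 (mult 2), 1/2 (mult 2), 6 (mult 1)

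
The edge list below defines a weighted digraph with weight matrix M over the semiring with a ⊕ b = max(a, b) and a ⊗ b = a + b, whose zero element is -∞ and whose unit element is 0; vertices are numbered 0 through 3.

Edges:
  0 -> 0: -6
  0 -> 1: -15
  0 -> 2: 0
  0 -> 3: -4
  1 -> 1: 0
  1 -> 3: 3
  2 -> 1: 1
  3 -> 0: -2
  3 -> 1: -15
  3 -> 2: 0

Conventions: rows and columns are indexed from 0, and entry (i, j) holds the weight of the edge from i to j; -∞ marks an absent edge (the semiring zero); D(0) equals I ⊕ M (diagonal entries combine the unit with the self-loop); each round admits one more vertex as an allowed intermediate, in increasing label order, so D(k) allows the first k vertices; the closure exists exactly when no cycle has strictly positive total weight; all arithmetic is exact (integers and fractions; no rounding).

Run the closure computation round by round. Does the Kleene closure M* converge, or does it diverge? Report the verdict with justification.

D(0):
  [0, -15, 0, -4]
  [-∞, 0, -∞, 3]
  [-∞, 1, 0, -∞]
  [-2, -15, 0, 0]
D(1):
  [0, -15, 0, -4]
  [-∞, 0, -∞, 3]
  [-∞, 1, 0, -∞]
  [-2, -15, 0, 0]
D(2):
  [0, -15, 0, -4]
  [-∞, 0, -∞, 3]
  [-∞, 1, 0, 4]
  [-2, -15, 0, 0]
Detection: at round 3, diagonal entry (3, 3) turns strictly positive.
Key observation: the cycle 3->0->2->1->3 has total weight (-2) + 0 + 1 + 3, which is strictly positive.
Answer: DIVERGES — positive cycle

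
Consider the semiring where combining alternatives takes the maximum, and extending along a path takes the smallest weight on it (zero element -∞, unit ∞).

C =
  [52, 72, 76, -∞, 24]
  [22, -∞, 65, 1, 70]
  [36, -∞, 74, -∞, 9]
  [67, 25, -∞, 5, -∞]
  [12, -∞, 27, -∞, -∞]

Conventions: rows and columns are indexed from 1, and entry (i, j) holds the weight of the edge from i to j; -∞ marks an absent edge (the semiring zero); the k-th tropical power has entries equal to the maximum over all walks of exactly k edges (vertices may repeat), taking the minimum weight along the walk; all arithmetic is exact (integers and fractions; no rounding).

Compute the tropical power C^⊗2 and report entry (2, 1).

C^⊗2:
  [52, 52, 74, 1, 70]
  [36, 22, 65, 1, 22]
  [36, 36, 74, -∞, 24]
  [52, 67, 67, 5, 25]
  [27, 12, 27, -∞, 12]
Key observation: the optimum is the walk 2->3->1, with weight 65 min 36 = 36.
Optimal value attained by: walk 2->3->1.
Answer: (C^⊗2)[2][1] = 36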